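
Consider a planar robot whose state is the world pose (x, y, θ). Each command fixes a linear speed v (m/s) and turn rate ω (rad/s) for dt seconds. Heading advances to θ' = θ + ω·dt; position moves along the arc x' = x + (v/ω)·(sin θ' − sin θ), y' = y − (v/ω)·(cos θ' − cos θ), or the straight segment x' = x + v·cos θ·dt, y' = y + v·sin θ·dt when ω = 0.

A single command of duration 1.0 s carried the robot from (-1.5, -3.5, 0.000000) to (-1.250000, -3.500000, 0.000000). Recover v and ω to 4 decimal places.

Δθ = 0.000000 − 0.000000 = 0.000000
ω = Δθ/dt = 0.000000/1.0 = 0.0000
ω = 0 → v = (Δx·cos θ + Δy·sin θ)/dt = 0.2500

v = 0.2500, ω = 0.0000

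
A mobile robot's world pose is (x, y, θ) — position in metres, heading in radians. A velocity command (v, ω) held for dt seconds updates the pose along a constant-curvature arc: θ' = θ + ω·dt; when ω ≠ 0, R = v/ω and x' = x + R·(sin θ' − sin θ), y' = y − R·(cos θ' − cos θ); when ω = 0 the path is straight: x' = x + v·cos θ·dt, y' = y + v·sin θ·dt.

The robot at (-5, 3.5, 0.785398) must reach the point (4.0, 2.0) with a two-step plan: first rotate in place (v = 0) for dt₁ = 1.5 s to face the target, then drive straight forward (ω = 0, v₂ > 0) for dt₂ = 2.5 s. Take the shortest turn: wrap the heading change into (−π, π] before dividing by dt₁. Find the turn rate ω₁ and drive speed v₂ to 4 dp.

heading to target = atan2(2−3.5, 4−-5) = -0.1651
Δθ = wrap(-0.1651 − 0.7854) = -0.9505; ω₁ = Δθ/dt₁ = -0.6337
distance = √((4−-5)² + (2−3.5)²) = 9.1241; v₂ = distance/dt₂ = 3.6497

ω₁ = -0.6337, v₂ = 3.6497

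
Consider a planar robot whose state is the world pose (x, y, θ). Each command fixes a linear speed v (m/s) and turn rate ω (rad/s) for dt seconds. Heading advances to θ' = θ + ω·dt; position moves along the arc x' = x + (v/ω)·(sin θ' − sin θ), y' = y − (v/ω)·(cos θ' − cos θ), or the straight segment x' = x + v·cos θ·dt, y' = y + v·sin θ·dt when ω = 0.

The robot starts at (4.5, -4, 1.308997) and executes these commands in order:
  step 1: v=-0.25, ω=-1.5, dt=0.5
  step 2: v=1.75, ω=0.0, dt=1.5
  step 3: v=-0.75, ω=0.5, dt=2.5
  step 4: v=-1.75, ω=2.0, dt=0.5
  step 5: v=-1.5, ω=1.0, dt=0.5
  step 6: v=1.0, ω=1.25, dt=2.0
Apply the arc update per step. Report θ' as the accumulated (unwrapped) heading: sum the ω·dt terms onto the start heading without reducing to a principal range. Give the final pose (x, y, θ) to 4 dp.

(7.0630, -6.5140, 5.8090)

step 1: θ'=0.5590 (R=0.1667) → pose (4.4274, -4.0982, 0.5590)
step 2: θ'=0.5590 (straight) → pose (6.6528, -2.7060, 0.5590)
step 3: θ'=1.8090 (R=-1.5000) → pose (5.9907, -4.3316, 1.8090)
step 4: θ'=2.8090 (R=-0.8750) → pose (6.5553, -4.9522, 2.8090)
step 5: θ'=3.3090 (R=-1.5000) → pose (7.2950, -5.0135, 3.3090)
step 6: θ'=5.8090 (R=0.8000) → pose (7.0630, -6.5140, 5.8090)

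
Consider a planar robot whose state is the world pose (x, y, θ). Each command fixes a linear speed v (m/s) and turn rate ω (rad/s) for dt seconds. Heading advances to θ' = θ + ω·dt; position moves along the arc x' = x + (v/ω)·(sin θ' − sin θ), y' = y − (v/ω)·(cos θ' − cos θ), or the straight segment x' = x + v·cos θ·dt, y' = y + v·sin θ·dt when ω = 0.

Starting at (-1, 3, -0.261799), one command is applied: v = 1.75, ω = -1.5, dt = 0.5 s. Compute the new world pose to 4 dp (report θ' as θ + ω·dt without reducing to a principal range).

θ' = -0.2618 + -1.5·0.5 = -1.0118
R = v/ω = 1.75/-1.5 = -1.1667
x' = -1 + -1.1667·(sin -1.0118 − sin -0.2618) = -0.3129
y' = 3 − -1.1667·(cos -1.0118 − cos -0.2618) = 2.4918

(-0.3129, 2.4918, -1.0118)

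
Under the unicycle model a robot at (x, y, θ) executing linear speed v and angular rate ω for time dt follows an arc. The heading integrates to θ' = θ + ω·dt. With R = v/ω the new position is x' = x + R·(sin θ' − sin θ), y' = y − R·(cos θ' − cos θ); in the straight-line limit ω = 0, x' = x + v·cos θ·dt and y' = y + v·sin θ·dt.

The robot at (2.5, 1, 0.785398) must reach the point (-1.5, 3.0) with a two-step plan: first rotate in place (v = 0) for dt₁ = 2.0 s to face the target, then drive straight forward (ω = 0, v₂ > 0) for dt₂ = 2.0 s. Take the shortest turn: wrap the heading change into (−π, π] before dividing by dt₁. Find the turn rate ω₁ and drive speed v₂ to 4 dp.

ω₁ = 0.9463, v₂ = 2.2361

heading to target = atan2(3−1, -1.5−2.5) = 2.6779
Δθ = wrap(2.6779 − 0.7854) = 1.8925; ω₁ = Δθ/dt₁ = 0.9463
distance = √((-1.5−2.5)² + (3−1)²) = 4.4721; v₂ = distance/dt₂ = 2.2361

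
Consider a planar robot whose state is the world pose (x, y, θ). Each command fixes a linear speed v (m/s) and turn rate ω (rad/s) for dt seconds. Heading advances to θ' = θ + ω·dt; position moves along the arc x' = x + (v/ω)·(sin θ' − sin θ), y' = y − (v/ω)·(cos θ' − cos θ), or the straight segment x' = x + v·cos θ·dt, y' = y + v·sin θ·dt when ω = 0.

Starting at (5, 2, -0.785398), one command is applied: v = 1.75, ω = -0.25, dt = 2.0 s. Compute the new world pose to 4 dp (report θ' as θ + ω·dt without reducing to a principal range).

θ' = -0.7854 + -0.25·2.0 = -1.2854
R = v/ω = 1.75/-0.25 = -7.0000
x' = 5 + -7.0000·(sin -1.2854 − sin -0.7854) = 6.7671
y' = 2 − -7.0000·(cos -1.2854 − cos -0.7854) = -0.9790

(6.7671, -0.9790, -1.2854)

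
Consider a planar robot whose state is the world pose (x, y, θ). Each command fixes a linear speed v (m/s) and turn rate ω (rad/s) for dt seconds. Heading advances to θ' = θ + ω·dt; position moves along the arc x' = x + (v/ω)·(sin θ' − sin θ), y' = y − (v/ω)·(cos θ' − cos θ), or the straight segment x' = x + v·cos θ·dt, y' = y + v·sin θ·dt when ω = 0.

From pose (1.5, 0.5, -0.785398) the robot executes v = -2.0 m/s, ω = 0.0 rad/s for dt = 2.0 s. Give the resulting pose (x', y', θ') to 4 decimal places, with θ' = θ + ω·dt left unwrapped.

θ' = -0.7854 + 0.0·2.0 = -0.7854
ω = 0 → straight: x' = 1.5 + -2.0·cos(-0.7854)·2.0 = -1.3284
y' = 0.5 + -2.0·sin(-0.7854)·2.0 = 3.3284

(-1.3284, 3.3284, -0.7854)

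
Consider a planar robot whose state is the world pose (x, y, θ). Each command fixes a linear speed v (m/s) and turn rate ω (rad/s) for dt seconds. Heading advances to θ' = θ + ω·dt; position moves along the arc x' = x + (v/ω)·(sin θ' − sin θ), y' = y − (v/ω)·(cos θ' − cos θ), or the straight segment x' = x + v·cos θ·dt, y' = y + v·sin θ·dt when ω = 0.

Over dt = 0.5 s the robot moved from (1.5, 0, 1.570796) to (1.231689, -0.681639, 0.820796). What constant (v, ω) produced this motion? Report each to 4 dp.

v = -1.5000, ω = -1.5000

Δθ = 0.820796 − 1.570796 = -0.750000
ω = Δθ/dt = -0.750000/0.5 = -1.5000
R = −Δy/(cos θ' − cos θ) = 1.0000
v = R·ω = 1.0000·-1.5000 = -1.5000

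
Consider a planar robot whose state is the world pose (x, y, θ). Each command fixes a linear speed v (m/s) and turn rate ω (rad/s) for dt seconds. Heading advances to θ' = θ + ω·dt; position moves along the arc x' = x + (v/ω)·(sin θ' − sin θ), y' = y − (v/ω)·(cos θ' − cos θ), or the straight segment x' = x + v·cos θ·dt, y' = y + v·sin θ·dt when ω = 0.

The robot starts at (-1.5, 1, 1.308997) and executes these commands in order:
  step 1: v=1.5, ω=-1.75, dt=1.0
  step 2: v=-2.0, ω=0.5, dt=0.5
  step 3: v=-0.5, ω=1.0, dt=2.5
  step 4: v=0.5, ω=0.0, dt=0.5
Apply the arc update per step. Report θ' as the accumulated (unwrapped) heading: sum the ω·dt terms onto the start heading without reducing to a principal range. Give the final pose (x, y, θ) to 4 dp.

step 1: θ'=-0.4410 (R=-0.8571) → pose (-0.3062, 1.5533, -0.4410)
step 2: θ'=-0.1910 (R=-4.0000) → pose (-1.2542, 1.8633, -0.1910)
step 3: θ'=2.3090 (R=-0.5000) → pose (-1.7190, 1.0359, 2.3090)
step 4: θ'=2.3090 (straight) → pose (-1.8872, 1.2208, 2.3090)

(-1.8872, 1.2208, 2.3090)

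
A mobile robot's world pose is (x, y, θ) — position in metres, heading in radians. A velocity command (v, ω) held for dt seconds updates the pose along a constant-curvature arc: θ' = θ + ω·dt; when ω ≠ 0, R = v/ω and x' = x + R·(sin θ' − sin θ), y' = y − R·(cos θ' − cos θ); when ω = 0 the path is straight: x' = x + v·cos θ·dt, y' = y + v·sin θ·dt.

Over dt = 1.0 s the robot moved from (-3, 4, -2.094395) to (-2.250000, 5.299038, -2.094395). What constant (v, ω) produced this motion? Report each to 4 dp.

v = -1.5000, ω = 0.0000

Δθ = -2.094395 − -2.094395 = 0.000000
ω = Δθ/dt = 0.000000/1.0 = 0.0000
ω = 0 → v = (Δx·cos θ + Δy·sin θ)/dt = -1.5000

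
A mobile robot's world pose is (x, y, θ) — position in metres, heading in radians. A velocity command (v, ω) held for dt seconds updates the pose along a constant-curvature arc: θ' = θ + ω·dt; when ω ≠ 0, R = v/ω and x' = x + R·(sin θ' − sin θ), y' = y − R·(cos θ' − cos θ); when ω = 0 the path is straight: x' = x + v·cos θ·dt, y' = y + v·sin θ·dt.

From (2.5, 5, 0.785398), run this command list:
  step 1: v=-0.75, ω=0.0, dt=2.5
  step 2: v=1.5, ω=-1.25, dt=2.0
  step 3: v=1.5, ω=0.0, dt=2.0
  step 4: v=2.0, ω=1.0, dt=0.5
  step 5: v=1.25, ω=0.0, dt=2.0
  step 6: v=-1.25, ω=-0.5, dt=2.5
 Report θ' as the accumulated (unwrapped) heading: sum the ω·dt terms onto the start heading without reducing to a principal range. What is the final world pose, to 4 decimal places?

step 1: θ'=0.7854 (straight) → pose (1.1742, 3.6742, 0.7854)
step 2: θ'=-1.7146 (R=-1.2000) → pose (3.2103, 2.6537, -1.7146)
step 3: θ'=-1.7146 (straight) → pose (2.7804, -0.3154, -1.7146)
step 4: θ'=-1.2146 (R=2.0000) → pose (2.8853, -1.2994, -1.2146)
step 5: θ'=-1.2146 (straight) → pose (3.7571, -3.6425, -1.2146)
step 6: θ'=-2.4646 (R=2.5000) → pose (4.5340, -0.8220, -2.4646)

(4.5340, -0.8220, -2.4646)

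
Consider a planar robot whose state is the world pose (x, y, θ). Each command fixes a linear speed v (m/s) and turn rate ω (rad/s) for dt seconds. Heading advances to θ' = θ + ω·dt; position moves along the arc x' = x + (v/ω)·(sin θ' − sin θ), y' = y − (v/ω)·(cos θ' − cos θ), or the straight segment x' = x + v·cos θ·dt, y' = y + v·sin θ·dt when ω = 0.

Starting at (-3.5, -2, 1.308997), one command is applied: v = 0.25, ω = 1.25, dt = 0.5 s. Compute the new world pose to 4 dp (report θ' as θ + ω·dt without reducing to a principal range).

θ' = 1.3090 + 1.25·0.5 = 1.9340
R = v/ω = 0.25/1.25 = 0.2000
x' = -3.5 + 0.2000·(sin 1.9340 − sin 1.3090) = -3.5062
y' = -2 − 0.2000·(cos 1.9340 − cos 1.3090) = -1.8772

(-3.5062, -1.8772, 1.9340)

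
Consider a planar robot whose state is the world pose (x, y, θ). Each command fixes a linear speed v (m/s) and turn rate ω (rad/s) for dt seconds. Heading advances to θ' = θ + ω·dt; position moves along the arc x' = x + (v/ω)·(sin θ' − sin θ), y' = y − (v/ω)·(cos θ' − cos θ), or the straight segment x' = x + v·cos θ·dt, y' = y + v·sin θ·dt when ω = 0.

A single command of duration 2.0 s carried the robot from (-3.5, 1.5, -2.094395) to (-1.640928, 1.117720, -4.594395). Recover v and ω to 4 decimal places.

v = -1.2500, ω = -1.2500

Δθ = -4.594395 − -2.094395 = -2.500000
ω = Δθ/dt = -2.500000/2.0 = -1.2500
R = Δx/(sin θ' − sin θ) = 1.0000
v = R·ω = 1.0000·-1.2500 = -1.2500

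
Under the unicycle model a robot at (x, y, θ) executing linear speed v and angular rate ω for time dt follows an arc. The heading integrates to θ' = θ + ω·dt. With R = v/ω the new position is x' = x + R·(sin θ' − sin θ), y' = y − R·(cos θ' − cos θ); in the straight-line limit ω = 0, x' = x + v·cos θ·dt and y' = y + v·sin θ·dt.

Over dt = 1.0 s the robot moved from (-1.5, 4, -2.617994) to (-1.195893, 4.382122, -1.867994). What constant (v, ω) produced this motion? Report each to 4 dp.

v = -0.5000, ω = 0.7500

Δθ = -1.867994 − -2.617994 = 0.750000
ω = Δθ/dt = 0.750000/1.0 = 0.7500
R = −Δy/(cos θ' − cos θ) = -0.6667
v = R·ω = -0.6667·0.7500 = -0.5000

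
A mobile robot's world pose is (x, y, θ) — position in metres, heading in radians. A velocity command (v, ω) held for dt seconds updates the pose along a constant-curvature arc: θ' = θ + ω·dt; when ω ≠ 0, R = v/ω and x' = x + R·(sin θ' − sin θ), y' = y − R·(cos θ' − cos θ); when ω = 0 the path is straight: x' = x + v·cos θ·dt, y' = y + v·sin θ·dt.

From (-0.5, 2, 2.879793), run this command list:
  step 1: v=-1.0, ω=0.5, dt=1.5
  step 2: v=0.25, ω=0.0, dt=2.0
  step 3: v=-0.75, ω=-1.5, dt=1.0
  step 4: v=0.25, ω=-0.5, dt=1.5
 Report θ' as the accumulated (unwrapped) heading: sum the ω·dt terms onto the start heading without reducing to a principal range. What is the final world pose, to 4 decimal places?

(1.1055, 2.1146, 1.3798)

step 1: θ'=3.6298 (R=-2.0000) → pose (0.9557, 2.1655, 3.6298)
step 2: θ'=3.6298 (straight) → pose (0.5141, 1.9310, 3.6298)
step 3: θ'=2.1298 (R=0.5000) → pose (1.1725, 1.7546, 2.1298)
step 4: θ'=1.3798 (R=-0.5000) → pose (1.1055, 2.1146, 1.3798)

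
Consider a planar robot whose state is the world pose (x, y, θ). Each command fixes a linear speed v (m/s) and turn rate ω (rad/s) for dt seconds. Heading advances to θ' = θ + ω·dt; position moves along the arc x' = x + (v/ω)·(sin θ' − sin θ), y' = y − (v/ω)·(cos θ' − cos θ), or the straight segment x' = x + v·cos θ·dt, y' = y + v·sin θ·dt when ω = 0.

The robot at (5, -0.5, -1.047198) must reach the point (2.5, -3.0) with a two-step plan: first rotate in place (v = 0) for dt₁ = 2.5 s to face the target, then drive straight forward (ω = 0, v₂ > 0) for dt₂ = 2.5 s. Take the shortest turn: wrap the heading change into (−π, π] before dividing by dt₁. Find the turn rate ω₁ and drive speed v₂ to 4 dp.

heading to target = atan2(-3−-0.5, 2.5−5) = -2.3562
Δθ = wrap(-2.3562 − -1.0472) = -1.3090; ω₁ = Δθ/dt₁ = -0.5236
distance = √((2.5−5)² + (-3−-0.5)²) = 3.5355; v₂ = distance/dt₂ = 1.4142

ω₁ = -0.5236, v₂ = 1.4142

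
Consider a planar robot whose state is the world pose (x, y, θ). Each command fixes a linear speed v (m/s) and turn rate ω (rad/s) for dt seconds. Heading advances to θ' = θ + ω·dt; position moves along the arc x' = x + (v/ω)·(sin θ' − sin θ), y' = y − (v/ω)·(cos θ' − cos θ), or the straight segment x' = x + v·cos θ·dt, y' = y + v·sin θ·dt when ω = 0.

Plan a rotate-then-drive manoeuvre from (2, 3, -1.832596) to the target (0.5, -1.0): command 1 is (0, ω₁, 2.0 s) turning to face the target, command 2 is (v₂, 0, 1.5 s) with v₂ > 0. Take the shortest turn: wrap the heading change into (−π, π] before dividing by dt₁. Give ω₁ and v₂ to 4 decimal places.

ω₁ = -0.0485, v₂ = 2.8480

heading to target = atan2(-1−3, 0.5−2) = -1.9296
Δθ = wrap(-1.9296 − -1.8326) = -0.0970; ω₁ = Δθ/dt₁ = -0.0485
distance = √((0.5−2)² + (-1−3)²) = 4.2720; v₂ = distance/dt₂ = 2.8480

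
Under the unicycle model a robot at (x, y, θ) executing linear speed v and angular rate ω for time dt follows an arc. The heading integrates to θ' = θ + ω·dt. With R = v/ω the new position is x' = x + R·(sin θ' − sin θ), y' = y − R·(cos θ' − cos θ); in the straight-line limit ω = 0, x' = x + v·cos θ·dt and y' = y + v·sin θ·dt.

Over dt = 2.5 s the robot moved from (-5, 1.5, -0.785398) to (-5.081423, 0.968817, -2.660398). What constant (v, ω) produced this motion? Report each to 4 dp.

v = 0.2500, ω = -0.7500

Δθ = -2.660398 − -0.785398 = -1.875000
ω = Δθ/dt = -1.875000/2.5 = -0.7500
R = −Δy/(cos θ' − cos θ) = -0.3333
v = R·ω = -0.3333·-0.7500 = 0.2500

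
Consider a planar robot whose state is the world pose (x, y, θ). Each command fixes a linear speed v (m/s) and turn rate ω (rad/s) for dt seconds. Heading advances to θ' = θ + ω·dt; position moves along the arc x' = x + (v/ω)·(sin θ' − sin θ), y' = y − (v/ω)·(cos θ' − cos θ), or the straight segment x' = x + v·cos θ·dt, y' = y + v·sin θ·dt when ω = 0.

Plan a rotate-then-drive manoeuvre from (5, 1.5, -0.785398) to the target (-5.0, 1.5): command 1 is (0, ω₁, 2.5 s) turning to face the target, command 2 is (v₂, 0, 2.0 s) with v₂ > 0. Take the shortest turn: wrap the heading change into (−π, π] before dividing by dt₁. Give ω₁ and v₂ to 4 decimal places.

heading to target = atan2(1.5−1.5, -5−5) = 3.1416
Δθ = wrap(3.1416 − -0.7854) = -2.3562; ω₁ = Δθ/dt₁ = -0.9425
distance = √((-5−5)² + (1.5−1.5)²) = 10.0000; v₂ = distance/dt₂ = 5.0000

ω₁ = -0.9425, v₂ = 5.0000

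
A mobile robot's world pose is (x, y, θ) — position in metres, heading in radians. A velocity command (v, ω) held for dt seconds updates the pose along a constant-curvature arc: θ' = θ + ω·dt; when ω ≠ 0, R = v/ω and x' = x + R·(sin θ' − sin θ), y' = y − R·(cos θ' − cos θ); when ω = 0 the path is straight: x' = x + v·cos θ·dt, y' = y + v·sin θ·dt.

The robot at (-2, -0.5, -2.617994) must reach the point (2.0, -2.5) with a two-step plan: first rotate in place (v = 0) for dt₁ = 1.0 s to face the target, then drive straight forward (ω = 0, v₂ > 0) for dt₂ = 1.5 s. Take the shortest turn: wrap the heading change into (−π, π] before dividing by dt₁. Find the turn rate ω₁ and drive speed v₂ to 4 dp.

ω₁ = 2.1543, v₂ = 2.9814

heading to target = atan2(-2.5−-0.5, 2−-2) = -0.4636
Δθ = wrap(-0.4636 − -2.6180) = 2.1543; ω₁ = Δθ/dt₁ = 2.1543
distance = √((2−-2)² + (-2.5−-0.5)²) = 4.4721; v₂ = distance/dt₂ = 2.9814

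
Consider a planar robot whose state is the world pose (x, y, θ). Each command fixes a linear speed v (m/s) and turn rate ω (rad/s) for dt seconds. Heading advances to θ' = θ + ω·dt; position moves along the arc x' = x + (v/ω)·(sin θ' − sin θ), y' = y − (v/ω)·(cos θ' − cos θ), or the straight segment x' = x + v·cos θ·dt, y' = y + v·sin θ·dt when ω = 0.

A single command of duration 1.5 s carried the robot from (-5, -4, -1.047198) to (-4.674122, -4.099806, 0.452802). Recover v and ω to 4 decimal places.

Δθ = 0.452802 − -1.047198 = 1.500000
ω = Δθ/dt = 1.500000/1.5 = 1.0000
R = Δx/(sin θ' − sin θ) = 0.2500
v = R·ω = 0.2500·1.0000 = 0.2500

v = 0.2500, ω = 1.0000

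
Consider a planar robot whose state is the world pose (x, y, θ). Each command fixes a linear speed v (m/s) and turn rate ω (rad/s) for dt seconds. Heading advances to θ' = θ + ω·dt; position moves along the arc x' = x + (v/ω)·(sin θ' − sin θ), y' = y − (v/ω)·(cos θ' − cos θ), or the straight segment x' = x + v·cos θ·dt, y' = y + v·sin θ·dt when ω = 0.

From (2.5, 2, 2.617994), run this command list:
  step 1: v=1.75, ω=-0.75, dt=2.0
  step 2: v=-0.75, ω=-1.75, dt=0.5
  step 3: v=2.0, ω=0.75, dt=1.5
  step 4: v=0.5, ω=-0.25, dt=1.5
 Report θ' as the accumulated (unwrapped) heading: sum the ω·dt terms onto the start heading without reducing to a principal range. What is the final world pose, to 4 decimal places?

(3.5403, 7.5538, 0.9930)

step 1: θ'=1.1180 (R=-2.3333) → pose (1.5685, 5.0415, 1.1180)
step 2: θ'=0.2430 (R=0.4286) → pose (1.2862, 4.8130, 0.2430)
step 3: θ'=1.3680 (R=2.6667) → pose (3.2566, 6.8643, 1.3680)
step 4: θ'=0.9930 (R=-2.0000) → pose (3.5403, 7.5538, 0.9930)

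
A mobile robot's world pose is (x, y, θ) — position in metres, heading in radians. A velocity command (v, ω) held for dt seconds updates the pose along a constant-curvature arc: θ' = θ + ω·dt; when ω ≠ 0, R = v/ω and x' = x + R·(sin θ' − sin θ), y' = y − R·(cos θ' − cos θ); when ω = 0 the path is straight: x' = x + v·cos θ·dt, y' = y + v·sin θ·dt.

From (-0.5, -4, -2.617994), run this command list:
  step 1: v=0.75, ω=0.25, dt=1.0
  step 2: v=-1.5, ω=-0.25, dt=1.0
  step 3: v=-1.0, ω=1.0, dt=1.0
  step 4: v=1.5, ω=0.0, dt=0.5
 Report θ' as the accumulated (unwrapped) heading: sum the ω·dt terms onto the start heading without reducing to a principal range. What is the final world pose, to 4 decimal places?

(0.5596, -3.4784, -1.6180)

step 1: θ'=-2.3680 (R=3.0000) → pose (-1.0961, -4.4519, -2.3680)
step 2: θ'=-2.6180 (R=6.0000) → pose (0.0961, -3.5481, -2.6180)
step 3: θ'=-1.6180 (R=-1.0000) → pose (0.5950, -2.7293, -1.6180)
step 4: θ'=-1.6180 (straight) → pose (0.5596, -3.4784, -1.6180)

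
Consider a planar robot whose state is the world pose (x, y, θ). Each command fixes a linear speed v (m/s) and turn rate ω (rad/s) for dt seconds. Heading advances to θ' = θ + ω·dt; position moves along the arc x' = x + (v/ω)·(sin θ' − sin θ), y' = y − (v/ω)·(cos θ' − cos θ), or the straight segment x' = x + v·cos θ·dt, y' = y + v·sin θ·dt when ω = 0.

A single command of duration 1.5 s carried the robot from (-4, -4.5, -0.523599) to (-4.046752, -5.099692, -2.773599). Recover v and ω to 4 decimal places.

v = 0.5000, ω = -1.5000

Δθ = -2.773599 − -0.523599 = -2.250000
ω = Δθ/dt = -2.250000/1.5 = -1.5000
R = −Δy/(cos θ' − cos θ) = -0.3333
v = R·ω = -0.3333·-1.5000 = 0.5000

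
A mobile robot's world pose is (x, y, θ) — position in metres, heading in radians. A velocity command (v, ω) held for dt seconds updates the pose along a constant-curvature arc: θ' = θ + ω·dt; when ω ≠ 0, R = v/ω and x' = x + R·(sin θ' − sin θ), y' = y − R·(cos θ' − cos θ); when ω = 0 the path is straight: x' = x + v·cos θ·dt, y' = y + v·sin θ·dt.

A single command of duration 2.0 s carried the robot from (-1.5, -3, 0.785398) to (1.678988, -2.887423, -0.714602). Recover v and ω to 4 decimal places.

v = 1.7500, ω = -0.7500

Δθ = -0.714602 − 0.785398 = -1.500000
ω = Δθ/dt = -1.500000/2.0 = -0.7500
R = Δx/(sin θ' − sin θ) = -2.3333
v = R·ω = -2.3333·-0.7500 = 1.7500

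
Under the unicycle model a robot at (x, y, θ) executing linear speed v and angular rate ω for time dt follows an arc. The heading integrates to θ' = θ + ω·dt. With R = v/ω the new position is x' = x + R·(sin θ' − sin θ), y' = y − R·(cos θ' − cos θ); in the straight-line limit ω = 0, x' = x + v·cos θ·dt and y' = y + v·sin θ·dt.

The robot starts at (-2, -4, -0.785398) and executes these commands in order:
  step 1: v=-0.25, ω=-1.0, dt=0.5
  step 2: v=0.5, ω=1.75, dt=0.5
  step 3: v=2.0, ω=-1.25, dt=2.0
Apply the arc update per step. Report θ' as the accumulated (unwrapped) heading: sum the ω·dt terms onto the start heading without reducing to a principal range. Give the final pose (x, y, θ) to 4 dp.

(-2.1747, -7.0997, -2.9104)

step 1: θ'=-1.2854 (R=0.2500) → pose (-2.0631, -3.8936, -1.2854)
step 2: θ'=-0.4104 (R=0.2857) → pose (-1.9029, -4.0752, -0.4104)
step 3: θ'=-2.9104 (R=-1.6000) → pose (-2.1747, -7.0997, -2.9104)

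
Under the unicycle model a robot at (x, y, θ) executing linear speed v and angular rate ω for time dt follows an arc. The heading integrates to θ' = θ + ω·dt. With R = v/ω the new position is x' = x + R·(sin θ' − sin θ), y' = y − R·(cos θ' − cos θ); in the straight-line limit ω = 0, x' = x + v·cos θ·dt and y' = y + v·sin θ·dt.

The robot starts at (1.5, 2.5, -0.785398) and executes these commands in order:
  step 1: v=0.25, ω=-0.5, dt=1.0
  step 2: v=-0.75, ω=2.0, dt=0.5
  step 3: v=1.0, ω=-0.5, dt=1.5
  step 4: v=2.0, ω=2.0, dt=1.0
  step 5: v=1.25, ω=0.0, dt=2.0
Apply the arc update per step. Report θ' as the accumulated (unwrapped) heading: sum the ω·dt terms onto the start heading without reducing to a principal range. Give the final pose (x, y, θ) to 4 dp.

step 1: θ'=-1.2854 (R=-0.5000) → pose (1.6262, 2.2872, -1.2854)
step 2: θ'=-0.2854 (R=-0.3750) → pose (1.3720, 2.5415, -0.2854)
step 3: θ'=-1.0354 (R=-2.0000) → pose (2.5290, 1.6427, -1.0354)
step 4: θ'=0.9646 (R=1.0000) → pose (4.2109, 1.5832, 0.9646)
step 5: θ'=0.9646 (straight) → pose (5.6353, 3.6377, 0.9646)

(5.6353, 3.6377, 0.9646)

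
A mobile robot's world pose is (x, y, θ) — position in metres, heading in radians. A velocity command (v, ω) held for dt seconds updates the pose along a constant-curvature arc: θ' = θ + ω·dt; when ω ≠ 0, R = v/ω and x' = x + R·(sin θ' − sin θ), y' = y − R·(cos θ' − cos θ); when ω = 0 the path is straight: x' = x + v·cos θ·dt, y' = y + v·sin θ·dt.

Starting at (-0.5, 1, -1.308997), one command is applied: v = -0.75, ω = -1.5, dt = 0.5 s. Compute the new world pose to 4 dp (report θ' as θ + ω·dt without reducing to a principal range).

(-0.4586, 1.3639, -2.0590)

θ' = -1.3090 + -1.5·0.5 = -2.0590
R = v/ω = -0.75/-1.5 = 0.5000
x' = -0.5 + 0.5000·(sin -2.0590 − sin -1.3090) = -0.4586
y' = 1 − 0.5000·(cos -2.0590 − cos -1.3090) = 1.3639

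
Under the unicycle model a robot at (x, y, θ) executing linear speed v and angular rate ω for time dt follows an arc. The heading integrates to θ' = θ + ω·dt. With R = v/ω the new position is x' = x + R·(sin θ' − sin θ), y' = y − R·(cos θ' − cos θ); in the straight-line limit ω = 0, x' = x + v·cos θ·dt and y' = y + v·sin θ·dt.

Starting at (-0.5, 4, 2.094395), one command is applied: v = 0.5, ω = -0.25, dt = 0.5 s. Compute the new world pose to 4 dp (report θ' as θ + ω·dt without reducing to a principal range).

(-0.6112, 4.2237, 1.9694)

θ' = 2.0944 + -0.25·0.5 = 1.9694
R = v/ω = 0.5/-0.25 = -2.0000
x' = -0.5 + -2.0000·(sin 1.9694 − sin 2.0944) = -0.6112
y' = 4 − -2.0000·(cos 1.9694 − cos 2.0944) = 4.2237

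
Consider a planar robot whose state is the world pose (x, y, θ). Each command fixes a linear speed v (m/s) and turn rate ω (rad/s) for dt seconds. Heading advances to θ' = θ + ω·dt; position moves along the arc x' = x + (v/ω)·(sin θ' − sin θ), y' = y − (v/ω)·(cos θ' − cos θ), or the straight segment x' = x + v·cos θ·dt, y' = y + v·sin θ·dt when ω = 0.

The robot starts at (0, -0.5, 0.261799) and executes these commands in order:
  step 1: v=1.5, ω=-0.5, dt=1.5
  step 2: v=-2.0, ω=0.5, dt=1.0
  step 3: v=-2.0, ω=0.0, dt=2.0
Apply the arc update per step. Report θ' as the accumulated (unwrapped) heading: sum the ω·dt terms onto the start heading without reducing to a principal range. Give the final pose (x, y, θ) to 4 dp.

(-3.7395, -0.3284, 0.0118)

step 1: θ'=-0.4882 (R=-3.0000) → pose (2.1836, -0.7482, -0.4882)
step 2: θ'=0.0118 (R=-4.0000) → pose (0.2602, -0.2812, 0.0118)
step 3: θ'=0.0118 (straight) → pose (-3.7395, -0.3284, 0.0118)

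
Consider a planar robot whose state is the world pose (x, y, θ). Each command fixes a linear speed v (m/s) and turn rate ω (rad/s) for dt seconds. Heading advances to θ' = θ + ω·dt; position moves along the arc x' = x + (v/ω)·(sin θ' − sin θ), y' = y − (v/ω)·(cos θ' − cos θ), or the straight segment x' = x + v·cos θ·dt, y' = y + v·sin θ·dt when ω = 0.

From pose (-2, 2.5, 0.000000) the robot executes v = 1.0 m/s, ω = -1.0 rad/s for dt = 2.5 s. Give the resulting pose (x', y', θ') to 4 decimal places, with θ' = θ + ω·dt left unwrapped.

(-1.4015, 0.6989, -2.5000)

θ' = 0.0000 + -1.0·2.5 = -2.5000
R = v/ω = 1.0/-1.0 = -1.0000
x' = -2 + -1.0000·(sin -2.5000 − sin 0.0000) = -1.4015
y' = 2.5 − -1.0000·(cos -2.5000 − cos 0.0000) = 0.6989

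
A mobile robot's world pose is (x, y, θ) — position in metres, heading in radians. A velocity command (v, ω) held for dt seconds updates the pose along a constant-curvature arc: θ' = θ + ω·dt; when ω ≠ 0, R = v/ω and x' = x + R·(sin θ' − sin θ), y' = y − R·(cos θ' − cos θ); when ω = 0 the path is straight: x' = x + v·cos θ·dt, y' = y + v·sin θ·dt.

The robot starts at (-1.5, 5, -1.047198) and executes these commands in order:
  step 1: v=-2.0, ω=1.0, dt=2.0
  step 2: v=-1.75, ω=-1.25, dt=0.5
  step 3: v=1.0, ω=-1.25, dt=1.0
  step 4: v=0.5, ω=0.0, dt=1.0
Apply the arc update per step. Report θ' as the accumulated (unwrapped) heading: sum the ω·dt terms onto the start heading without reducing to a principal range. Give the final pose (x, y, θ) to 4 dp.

(-4.3553, 3.9719, -0.9222)

step 1: θ'=0.9528 (R=-2.0000) → pose (-4.8621, 5.1588, 0.9528)
step 2: θ'=0.3278 (R=1.4000) → pose (-5.5524, 4.6445, 0.3278)
step 3: θ'=-0.9222 (R=-0.8000) → pose (-4.6573, 4.3704, -0.9222)
step 4: θ'=-0.9222 (straight) → pose (-4.3553, 3.9719, -0.9222)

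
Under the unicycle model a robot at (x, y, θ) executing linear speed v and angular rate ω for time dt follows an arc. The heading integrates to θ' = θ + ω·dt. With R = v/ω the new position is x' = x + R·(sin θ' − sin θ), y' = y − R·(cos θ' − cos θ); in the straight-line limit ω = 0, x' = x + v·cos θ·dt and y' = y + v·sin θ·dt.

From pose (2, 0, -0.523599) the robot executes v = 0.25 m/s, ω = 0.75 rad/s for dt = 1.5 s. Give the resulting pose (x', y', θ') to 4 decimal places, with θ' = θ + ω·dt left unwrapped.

(2.3553, 0.0138, 0.6014)

θ' = -0.5236 + 0.75·1.5 = 0.6014
R = v/ω = 0.25/0.75 = 0.3333
x' = 2 + 0.3333·(sin 0.6014 − sin -0.5236) = 2.3553
y' = 0 − 0.3333·(cos 0.6014 − cos -0.5236) = 0.0138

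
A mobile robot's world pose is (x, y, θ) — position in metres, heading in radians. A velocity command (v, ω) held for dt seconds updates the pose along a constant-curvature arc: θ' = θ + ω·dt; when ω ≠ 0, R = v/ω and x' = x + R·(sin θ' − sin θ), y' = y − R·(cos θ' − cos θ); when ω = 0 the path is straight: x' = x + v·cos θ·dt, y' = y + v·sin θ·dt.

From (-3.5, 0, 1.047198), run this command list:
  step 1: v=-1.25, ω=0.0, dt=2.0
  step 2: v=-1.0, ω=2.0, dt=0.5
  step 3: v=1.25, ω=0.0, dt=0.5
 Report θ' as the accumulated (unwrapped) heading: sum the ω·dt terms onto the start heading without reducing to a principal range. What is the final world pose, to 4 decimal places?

step 1: θ'=1.0472 (straight) → pose (-4.7500, -2.1651, 1.0472)
step 2: θ'=2.0472 (R=-0.5000) → pose (-4.7613, -2.6444, 2.0472)
step 3: θ'=2.0472 (straight) → pose (-5.0479, -2.0889, 2.0472)

(-5.0479, -2.0889, 2.0472)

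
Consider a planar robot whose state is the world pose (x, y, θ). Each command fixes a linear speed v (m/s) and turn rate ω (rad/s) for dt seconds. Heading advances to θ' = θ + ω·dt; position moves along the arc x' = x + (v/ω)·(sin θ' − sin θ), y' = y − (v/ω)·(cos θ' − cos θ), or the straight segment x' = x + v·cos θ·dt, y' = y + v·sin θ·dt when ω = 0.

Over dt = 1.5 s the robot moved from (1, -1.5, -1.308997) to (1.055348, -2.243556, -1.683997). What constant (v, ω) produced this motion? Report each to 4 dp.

Δθ = -1.683997 − -1.308997 = -0.375000
ω = Δθ/dt = -0.375000/1.5 = -0.2500
R = −Δy/(cos θ' − cos θ) = -2.0000
v = R·ω = -2.0000·-0.2500 = 0.5000

v = 0.5000, ω = -0.2500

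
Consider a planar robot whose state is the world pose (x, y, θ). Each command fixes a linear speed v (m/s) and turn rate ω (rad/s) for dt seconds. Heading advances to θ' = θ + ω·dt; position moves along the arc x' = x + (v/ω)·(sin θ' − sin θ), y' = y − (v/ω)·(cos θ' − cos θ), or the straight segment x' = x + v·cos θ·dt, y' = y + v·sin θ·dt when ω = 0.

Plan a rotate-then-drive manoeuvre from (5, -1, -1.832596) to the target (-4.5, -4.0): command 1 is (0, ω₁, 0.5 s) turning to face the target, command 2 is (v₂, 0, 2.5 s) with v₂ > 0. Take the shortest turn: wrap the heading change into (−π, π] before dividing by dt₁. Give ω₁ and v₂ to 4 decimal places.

heading to target = atan2(-4−-1, -4.5−5) = -2.8357
Δθ = wrap(-2.8357 − -1.8326) = -1.0031; ω₁ = Δθ/dt₁ = -2.0062
distance = √((-4.5−5)² + (-4−-1)²) = 9.9624; v₂ = distance/dt₂ = 3.9850

ω₁ = -2.0062, v₂ = 3.9850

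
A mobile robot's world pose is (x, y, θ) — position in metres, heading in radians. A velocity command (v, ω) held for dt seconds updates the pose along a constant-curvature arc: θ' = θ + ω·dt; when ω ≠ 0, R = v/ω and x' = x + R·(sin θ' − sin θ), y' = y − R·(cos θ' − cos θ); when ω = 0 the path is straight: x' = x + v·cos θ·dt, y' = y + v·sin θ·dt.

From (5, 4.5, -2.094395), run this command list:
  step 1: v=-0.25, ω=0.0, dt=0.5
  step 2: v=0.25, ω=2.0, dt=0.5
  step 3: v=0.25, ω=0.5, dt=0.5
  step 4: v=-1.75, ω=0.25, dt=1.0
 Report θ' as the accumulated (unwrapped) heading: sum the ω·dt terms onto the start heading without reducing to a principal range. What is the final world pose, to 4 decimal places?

(3.8173, 5.5358, -0.5944)

step 1: θ'=-2.0944 (straight) → pose (5.0625, 4.6083, -2.0944)
step 2: θ'=-1.0944 (R=0.1250) → pose (5.0597, 4.4884, -1.0944)
step 3: θ'=-0.8444 (R=0.5000) → pose (5.1302, 4.3856, -0.8444)
step 4: θ'=-0.5944 (R=-7.0000) → pose (3.8173, 5.5358, -0.5944)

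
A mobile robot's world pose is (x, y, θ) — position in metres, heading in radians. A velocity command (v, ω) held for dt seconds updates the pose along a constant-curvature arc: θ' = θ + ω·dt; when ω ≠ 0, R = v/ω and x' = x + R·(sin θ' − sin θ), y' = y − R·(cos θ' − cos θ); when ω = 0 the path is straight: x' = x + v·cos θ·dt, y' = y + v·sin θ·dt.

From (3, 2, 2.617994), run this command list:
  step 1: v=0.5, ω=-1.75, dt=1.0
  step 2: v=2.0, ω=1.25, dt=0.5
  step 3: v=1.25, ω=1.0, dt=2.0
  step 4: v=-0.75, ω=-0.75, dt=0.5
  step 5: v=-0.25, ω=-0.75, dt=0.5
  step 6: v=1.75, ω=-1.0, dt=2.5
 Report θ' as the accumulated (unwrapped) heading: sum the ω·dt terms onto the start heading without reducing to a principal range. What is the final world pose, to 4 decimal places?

step 1: θ'=0.8680 (R=-0.2857) → pose (2.9248, 2.4321, 0.8680)
step 2: θ'=1.4930 (R=1.6000) → pose (3.2992, 3.3419, 1.4930)
step 3: θ'=3.4930 (R=1.2500) → pose (1.6227, 4.6127, 3.4930)
step 4: θ'=3.1180 (R=1.0000) → pose (1.9905, 4.6735, 3.1180)
step 5: θ'=2.7430 (R=0.3333) → pose (2.1120, 4.6475, 2.7430)
step 6: θ'=0.2430 (R=-1.7500) → pose (2.3701, 7.9589, 0.2430)

(2.3701, 7.9589, 0.2430)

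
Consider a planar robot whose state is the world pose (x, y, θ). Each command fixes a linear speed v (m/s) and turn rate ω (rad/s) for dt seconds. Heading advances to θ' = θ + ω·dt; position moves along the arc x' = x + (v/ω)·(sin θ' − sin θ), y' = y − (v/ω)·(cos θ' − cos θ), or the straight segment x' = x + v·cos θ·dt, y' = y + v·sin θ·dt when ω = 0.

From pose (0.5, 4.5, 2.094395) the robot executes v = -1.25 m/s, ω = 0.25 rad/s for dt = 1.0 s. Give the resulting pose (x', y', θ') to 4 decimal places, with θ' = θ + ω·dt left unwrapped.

(1.2531, 3.5064, 2.3444)

θ' = 2.0944 + 0.25·1.0 = 2.3444
R = v/ω = -1.25/0.25 = -5.0000
x' = 0.5 + -5.0000·(sin 2.3444 − sin 2.0944) = 1.2531
y' = 4.5 − -5.0000·(cos 2.3444 − cos 2.0944) = 3.5064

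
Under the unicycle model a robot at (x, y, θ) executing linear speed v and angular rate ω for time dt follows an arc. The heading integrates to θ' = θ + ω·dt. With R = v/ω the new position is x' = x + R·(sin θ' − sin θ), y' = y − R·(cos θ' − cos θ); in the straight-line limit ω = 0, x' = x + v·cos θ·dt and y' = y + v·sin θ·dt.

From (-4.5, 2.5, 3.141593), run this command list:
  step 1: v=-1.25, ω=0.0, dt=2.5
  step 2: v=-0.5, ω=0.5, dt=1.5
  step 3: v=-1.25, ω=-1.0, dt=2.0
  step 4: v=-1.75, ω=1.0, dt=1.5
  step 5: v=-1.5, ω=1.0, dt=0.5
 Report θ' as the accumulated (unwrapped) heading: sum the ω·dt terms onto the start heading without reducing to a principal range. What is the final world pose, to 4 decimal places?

step 1: θ'=3.1416 (straight) → pose (-1.3750, 2.5000, 3.1416)
step 2: θ'=3.8916 (R=-1.0000) → pose (-0.6934, 2.7683, 3.8916)
step 3: θ'=1.8916 (R=1.2500) → pose (1.3449, 2.2479, 1.8916)
step 4: θ'=3.3916 (R=-1.7500) → pose (3.4386, 1.1041, 3.3916)
step 5: θ'=3.8916 (R=-1.5000) → pose (4.0900, 1.4599, 3.8916)

(4.0900, 1.4599, 3.8916)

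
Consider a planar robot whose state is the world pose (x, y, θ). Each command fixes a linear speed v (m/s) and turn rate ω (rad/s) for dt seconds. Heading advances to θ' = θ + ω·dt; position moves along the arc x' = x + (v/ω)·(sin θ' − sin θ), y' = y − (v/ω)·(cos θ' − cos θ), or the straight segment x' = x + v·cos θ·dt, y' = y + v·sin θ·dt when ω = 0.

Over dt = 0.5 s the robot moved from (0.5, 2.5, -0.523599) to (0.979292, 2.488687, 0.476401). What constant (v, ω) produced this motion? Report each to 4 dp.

Δθ = 0.476401 − -0.523599 = 1.000000
ω = Δθ/dt = 1.000000/0.5 = 2.0000
R = Δx/(sin θ' − sin θ) = 0.5000
v = R·ω = 0.5000·2.0000 = 1.0000

v = 1.0000, ω = 2.0000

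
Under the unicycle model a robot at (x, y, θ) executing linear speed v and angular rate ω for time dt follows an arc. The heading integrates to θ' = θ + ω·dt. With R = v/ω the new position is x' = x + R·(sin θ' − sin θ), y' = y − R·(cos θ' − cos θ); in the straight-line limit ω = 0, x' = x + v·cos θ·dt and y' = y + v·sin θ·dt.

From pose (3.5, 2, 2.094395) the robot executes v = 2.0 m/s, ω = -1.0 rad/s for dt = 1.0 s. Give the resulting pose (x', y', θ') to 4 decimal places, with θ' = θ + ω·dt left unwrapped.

(3.4547, 3.9172, 1.0944)

θ' = 2.0944 + -1.0·1.0 = 1.0944
R = v/ω = 2.0/-1.0 = -2.0000
x' = 3.5 + -2.0000·(sin 1.0944 − sin 2.0944) = 3.4547
y' = 2 − -2.0000·(cos 1.0944 − cos 2.0944) = 3.9172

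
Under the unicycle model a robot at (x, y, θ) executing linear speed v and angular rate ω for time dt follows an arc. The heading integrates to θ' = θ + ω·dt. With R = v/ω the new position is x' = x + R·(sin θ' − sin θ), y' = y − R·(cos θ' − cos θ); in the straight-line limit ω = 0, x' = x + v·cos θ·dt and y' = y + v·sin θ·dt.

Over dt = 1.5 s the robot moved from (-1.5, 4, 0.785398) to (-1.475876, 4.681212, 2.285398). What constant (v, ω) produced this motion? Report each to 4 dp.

v = 0.5000, ω = 1.0000

Δθ = 2.285398 − 0.785398 = 1.500000
ω = Δθ/dt = 1.500000/1.5 = 1.0000
R = −Δy/(cos θ' − cos θ) = 0.5000
v = R·ω = 0.5000·1.0000 = 0.5000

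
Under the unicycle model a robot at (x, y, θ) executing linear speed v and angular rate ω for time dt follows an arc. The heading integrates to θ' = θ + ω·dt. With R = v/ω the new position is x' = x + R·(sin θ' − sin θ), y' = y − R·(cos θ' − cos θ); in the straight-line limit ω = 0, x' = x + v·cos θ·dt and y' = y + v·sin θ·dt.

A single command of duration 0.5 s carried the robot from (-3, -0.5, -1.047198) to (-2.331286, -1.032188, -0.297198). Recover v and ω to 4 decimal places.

v = 1.7500, ω = 1.5000

Δθ = -0.297198 − -1.047198 = 0.750000
ω = Δθ/dt = 0.750000/0.5 = 1.5000
R = Δx/(sin θ' − sin θ) = 1.1667
v = R·ω = 1.1667·1.5000 = 1.7500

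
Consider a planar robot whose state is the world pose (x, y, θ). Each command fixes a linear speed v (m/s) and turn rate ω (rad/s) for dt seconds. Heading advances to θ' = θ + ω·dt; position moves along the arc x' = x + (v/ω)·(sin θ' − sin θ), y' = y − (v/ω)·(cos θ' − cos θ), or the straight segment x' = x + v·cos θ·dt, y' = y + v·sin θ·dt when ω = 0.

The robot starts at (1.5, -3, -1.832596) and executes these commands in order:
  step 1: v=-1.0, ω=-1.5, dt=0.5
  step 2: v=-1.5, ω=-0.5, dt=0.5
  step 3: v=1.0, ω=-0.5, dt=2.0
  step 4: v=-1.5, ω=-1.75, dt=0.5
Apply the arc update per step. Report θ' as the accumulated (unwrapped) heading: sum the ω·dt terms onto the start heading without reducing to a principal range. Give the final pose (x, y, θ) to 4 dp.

step 1: θ'=-2.5826 (R=0.6667) → pose (1.7904, -2.6074, -2.5826)
step 2: θ'=-2.8326 (R=3.0000) → pose (2.4691, -2.2928, -2.8326)
step 3: θ'=-3.8326 (R=-2.0000) → pose (0.5863, -1.9287, -3.8326)
step 4: θ'=-4.7076 (R=0.8571) → pose (0.8971, -2.5851, -4.7076)

(0.8971, -2.5851, -4.7076)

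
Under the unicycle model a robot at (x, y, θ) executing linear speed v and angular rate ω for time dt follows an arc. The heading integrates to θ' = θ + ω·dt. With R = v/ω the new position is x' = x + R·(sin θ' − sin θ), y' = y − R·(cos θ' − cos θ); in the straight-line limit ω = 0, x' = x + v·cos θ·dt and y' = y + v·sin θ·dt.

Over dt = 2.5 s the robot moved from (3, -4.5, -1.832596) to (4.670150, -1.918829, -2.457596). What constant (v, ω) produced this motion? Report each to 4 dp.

Δθ = -2.457596 − -1.832596 = -0.625000
ω = Δθ/dt = -0.625000/2.5 = -0.2500
R = −Δy/(cos θ' − cos θ) = 5.0000
v = R·ω = 5.0000·-0.2500 = -1.2500

v = -1.2500, ω = -0.2500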